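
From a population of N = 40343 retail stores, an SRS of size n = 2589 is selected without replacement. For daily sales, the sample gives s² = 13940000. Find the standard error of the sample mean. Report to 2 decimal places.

70.98

Under SRS without replacement, Var(ȳ) = (1 − f)·s²/n with f = n/N = 2589/40343 = 0.06417470.
Var(ȳ) = (1 − 0.06417470)·13940000/2589 = 0.93582530·5384.3183 = 5038.7812.
SE(ȳ) = √(5038.7812) = 70.98.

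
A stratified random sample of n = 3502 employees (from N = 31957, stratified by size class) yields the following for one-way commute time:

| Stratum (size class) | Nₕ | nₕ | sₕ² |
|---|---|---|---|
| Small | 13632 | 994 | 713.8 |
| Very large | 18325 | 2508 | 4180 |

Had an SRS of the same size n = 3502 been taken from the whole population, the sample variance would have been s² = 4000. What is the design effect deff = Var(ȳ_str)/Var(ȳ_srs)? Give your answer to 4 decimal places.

Var(ȳ_str) = Σ Wₕ²(1−fₕ)sₕ²/nₕ with Wₕ = Nₕ/31957:
  Small: (13632/31957)²·(1−994/13632)·713.8/994 = 0.12114237
  Very large: (18325/31957)²·(1−2508/18325)·4180/2508 = 0.47302581
  → Var(ȳ_str) = 0.59416818.
Var(ȳ_srs) = (1 − 3502/31957)·4000/3502 = 1.0170363.
deff = 0.59416818 / 1.0170363 = 0.5842.

0.5842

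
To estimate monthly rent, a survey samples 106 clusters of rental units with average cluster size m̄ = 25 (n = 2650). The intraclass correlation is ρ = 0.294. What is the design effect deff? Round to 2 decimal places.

8.06

deff = 1 + (25 − 1)·0.294 = 1 + 7.056 = 8.056.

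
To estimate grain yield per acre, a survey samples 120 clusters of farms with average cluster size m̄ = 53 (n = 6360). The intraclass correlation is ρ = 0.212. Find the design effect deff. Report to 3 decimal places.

12.024

deff = 1 + (53 − 1)·0.212 = 1 + 11.024 = 12.024.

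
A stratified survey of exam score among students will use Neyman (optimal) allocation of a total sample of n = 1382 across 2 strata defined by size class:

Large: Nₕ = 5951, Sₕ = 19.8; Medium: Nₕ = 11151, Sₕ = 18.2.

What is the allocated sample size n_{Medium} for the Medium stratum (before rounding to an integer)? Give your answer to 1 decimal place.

874.4

Neyman allocation: nₕ = n·NₕSₕ / Σⱼ NⱼSⱼ.
Σ NⱼSⱼ = 5951·19.8 + 11151·18.2 = 320778.
n_{Medium} = 1382·11151·18.2 / 320778 = 874.4.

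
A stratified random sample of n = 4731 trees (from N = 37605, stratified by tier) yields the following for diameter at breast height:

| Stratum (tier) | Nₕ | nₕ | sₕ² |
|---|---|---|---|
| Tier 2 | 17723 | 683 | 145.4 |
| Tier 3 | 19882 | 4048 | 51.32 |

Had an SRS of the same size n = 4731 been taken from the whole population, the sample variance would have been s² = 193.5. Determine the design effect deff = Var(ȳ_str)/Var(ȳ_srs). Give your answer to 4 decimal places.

Var(ȳ_str) = Σ Wₕ²(1−fₕ)sₕ²/nₕ with Wₕ = Nₕ/37605:
  Tier 2: (17723/37605)²·(1−683/17723)·145.4/683 = 0.045463131
  Tier 3: (19882/37605)²·(1−4048/19882)·51.32/4048 = 0.0028223162
  → Var(ȳ_str) = 0.048285447.
Var(ȳ_srs) = (1 − 4731/37605)·193.5/4731 = 0.035754852.
deff = 0.048285447 / 0.035754852 = 1.3505.

1.3505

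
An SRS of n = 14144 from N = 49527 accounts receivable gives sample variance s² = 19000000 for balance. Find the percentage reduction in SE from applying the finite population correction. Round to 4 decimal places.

15.4767

f = n/N = 14144/49527 = 0.28558160.
SE_no-fpc = √(s²/n) = 36.651409; SE_fpc = √((1−f)s²/n) = 30.978971.
Ratio = √(1−f) = 0.84523275. Reduction = 100·(1 − 0.84523275) = 15.4767%.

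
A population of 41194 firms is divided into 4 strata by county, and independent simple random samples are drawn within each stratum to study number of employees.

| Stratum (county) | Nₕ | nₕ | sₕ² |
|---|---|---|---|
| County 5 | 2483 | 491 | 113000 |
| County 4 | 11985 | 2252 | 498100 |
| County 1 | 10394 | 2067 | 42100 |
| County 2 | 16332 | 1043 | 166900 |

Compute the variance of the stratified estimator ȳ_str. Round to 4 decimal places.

40.4602

Var(ȳ_str) = Σₕ Wₕ²(1 − fₕ)sₕ²/nₕ with Wₕ = Nₕ/N, N = 41194.
County 5: Wₕ = 0.06027577; term = 0.06027577²·(1 − 0.19774466)·113000/491 = 0.67080312.
County 4: Wₕ = 0.29094043; term = 0.29094043²·(1 − 0.18790154)·498100/2252 = 15.20425.
County 1: Wₕ = 0.25231830; term = 0.25231830²·(1 − 0.19886473)·42100/2067 = 1.0388312.
County 2: Wₕ = 0.39646550; term = 0.39646550²·(1 − 0.06386236)·166900/1043 = 23.546293.
Sum = 40.460177.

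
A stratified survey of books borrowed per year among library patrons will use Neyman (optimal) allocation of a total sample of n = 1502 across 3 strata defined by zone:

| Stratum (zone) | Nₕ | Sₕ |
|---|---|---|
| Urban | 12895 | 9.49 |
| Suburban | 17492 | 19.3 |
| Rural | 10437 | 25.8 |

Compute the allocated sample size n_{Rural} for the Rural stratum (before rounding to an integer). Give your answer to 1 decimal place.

Neyman allocation: nₕ = n·NₕSₕ / Σⱼ NⱼSⱼ.
Σ NⱼSⱼ = 12895·9.49 + 17492·19.3 + 10437·25.8 = 729243.75.
n_{Rural} = 1502·10437·25.8 / 729243.75 = 554.6.

554.6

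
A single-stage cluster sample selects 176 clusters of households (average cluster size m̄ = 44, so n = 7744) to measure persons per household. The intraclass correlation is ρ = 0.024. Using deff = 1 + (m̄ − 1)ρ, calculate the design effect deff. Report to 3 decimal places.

deff = 1 + (44 − 1)·0.024 = 1 + 1.032 = 2.032.

2.032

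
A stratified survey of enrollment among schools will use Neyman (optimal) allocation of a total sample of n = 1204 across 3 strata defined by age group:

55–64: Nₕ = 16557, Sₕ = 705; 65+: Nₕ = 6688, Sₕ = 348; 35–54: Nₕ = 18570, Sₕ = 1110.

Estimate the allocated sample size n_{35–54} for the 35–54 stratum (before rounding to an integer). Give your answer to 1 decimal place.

717.0

Neyman allocation: nₕ = n·NₕSₕ / Σⱼ NⱼSⱼ.
Σ NⱼSⱼ = 16557·705 + 6688·348 + 18570·1110 = 3.4612809 × 10^7.
n_{35–54} = 1204·18570·1110 / (3.4612809 × 10^7) = 717.0.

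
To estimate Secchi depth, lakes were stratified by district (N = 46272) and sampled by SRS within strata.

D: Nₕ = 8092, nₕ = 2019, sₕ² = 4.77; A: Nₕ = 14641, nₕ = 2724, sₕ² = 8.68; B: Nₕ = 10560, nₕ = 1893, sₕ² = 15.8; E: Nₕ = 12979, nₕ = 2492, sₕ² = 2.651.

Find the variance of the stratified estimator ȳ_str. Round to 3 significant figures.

7.38 × 10^-4

Var(ȳ_str) = Σₕ Wₕ²(1 − fₕ)sₕ²/nₕ with Wₕ = Nₕ/N, N = 46272.
D: Wₕ = 0.17487898; term = 0.17487898²·(1 − 0.24950568)·4.77/2019 = 5.4225638 × 10^-5.
A: Wₕ = 0.31641165; term = 0.31641165²·(1 − 0.18605287)·8.68/2724 = 2.5966521 × 10^-4.
B: Wₕ = 0.22821577; term = 0.22821577²·(1 − 0.17926136)·15.8/1893 = 3.5678176 × 10^-4.
E: Wₕ = 0.28049360; term = 0.28049360²·(1 − 0.19200247)·2.651/2492 = 6.7626615 × 10^-5.
Sum = 7.3829922 × 10^-4.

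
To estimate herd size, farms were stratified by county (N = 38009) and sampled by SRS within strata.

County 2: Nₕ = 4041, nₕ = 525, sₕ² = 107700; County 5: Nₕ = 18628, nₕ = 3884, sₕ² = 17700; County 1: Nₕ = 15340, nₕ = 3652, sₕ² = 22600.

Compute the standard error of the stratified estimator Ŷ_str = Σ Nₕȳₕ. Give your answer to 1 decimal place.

Var(Ŷ_str) = Σₕ Nₕ²(1 − fₕ)sₕ²/nₕ.
County 2: 4041²·(1 − 525/4041)·107700/525 = 2.9147017 × 10^9.
County 5: 18628²·(1 − 3884/18628)·17700/3884 = 1.2516289 × 10^9.
County 1: 15340²·(1 − 3652/15340)·22600/3652 = 1.1095407 × 10^9.
Sum = 5.2758713 × 10^9.
SE = √(5.2758713 × 10^9) = 72635.2.

72635.2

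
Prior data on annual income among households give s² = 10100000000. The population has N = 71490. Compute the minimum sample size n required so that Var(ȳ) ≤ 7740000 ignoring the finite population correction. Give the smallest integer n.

Without fpc, n₀ = s²/D = 10100000000/7740000 = 1304.9096.
Rounding up, n = 1305.

1305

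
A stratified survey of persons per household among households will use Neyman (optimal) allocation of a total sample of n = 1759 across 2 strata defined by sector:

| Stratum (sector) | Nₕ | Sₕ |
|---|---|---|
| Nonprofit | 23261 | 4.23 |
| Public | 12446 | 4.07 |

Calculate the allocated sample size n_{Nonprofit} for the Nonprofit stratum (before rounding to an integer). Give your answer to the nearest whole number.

1161

Neyman allocation: nₕ = n·NₕSₕ / Σⱼ NⱼSⱼ.
Σ NⱼSⱼ = 23261·4.23 + 12446·4.07 = 149049.25.
n_{Nonprofit} = 1759·23261·4.23 / 149049.25 = 1161.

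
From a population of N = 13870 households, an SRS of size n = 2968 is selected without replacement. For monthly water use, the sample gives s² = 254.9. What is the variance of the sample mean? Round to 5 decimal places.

0.06750

Under SRS without replacement, Var(ȳ) = (1 − f)·s²/n with f = n/N = 2968/13870 = 0.21398702.
Var(ȳ) = (1 − 0.21398702)·254.9/2968 = 0.78601298·0.085882749 = 0.067504956.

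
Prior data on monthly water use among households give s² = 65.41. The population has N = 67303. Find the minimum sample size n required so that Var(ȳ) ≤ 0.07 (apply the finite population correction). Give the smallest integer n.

Without fpc, n₀ = s²/D = 65.41/0.07 = 934.4286.
With fpc, (1 − n/N)·s²/n ≤ D requires n ≥ n₀/(1 + n₀/N) = 934.4286/(1 + 934.4286/67303) = 921.6327.
Rounding up, n = 922.

922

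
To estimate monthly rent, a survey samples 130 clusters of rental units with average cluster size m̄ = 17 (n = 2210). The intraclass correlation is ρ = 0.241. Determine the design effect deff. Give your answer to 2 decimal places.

4.86

deff = 1 + (17 − 1)·0.241 = 1 + 3.856 = 4.856.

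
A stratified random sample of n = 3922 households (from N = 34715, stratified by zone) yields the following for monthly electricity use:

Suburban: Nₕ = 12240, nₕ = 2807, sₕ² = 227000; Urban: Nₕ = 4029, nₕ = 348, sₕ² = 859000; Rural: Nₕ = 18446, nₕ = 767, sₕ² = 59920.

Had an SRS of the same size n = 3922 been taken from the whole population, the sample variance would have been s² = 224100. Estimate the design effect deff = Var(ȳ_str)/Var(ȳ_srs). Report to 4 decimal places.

Var(ȳ_str) = Σ Wₕ²(1−fₕ)sₕ²/nₕ with Wₕ = Nₕ/34715:
  Suburban: (12240/34715)²·(1−2807/12240)·227000/2807 = 7.7478349
  Urban: (4029/34715)²·(1−348/4029)·859000/348 = 30.376845
  Rural: (18446/34715)²·(1−767/18446)·59920/767 = 21.139855
  → Var(ȳ_str) = 59.264535.
Var(ȳ_srs) = (1 − 3922/34715)·224100/3922 = 50.683792.
deff = 59.264535 / 50.683792 = 1.1693.

1.1693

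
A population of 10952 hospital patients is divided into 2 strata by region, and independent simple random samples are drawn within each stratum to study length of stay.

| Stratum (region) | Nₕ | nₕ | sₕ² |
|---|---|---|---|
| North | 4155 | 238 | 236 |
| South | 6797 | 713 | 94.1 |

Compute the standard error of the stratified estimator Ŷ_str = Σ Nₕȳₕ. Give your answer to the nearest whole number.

4647

Var(Ŷ_str) = Σₕ Nₕ²(1 − fₕ)sₕ²/nₕ.
North: 4155²·(1 − 238/4155)·236/238 = 1.6138369 × 10^7.
South: 6797²·(1 − 713/6797)·94.1/713 = 5.4576612 × 10^6.
Sum = 2.159603 × 10^7.
SE = √(2.159603 × 10^7) = 4647.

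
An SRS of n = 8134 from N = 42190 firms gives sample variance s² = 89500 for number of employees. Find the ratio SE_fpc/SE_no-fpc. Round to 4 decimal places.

f = n/N = 8134/42190 = 0.19279450.
SE_no-fpc = √(s²/n) = 3.3171066; SE_fpc = √((1−f)s²/n) = 2.9802417.
Ratio = √(1−f) = 0.89844616.

0.8984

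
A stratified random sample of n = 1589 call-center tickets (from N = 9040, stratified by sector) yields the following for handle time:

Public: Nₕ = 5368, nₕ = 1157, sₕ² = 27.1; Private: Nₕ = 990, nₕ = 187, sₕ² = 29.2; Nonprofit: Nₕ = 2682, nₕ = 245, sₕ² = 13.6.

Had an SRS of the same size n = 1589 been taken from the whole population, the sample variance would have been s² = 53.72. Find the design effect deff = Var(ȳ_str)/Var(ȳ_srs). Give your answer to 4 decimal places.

Var(ȳ_str) = Σ Wₕ²(1−fₕ)sₕ²/nₕ with Wₕ = Nₕ/9040:
  Public: (5368/9040)²·(1−1157/5368)·27.1/1157 = 0.0064788335
  Private: (990/9040)²·(1−187/990)·29.2/187 = 0.0015189907
  Nonprofit: (2682/9040)²·(1−245/2682)·13.6/245 = 0.0044396657
  → Var(ȳ_str) = 0.01243749.
Var(ȳ_srs) = (1 − 1589/9040)·53.72/1589 = 0.027864948.
deff = 0.01243749 / 0.027864948 = 0.4463.

0.4463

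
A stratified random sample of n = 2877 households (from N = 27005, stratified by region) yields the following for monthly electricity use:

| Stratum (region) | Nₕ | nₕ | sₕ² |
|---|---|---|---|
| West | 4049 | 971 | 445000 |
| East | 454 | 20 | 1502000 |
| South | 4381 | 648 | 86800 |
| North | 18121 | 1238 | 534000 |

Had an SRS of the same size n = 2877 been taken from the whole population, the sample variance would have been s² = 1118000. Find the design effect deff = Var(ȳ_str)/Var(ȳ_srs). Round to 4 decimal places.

0.6108

Var(ȳ_str) = Σ Wₕ²(1−fₕ)sₕ²/nₕ with Wₕ = Nₕ/27005:
  West: (4049/27005)²·(1−971/4049)·445000/971 = 7.8319302
  East: (454/27005)²·(1−20/454)·1502000/20 = 20.290706
  South: (4381/27005)²·(1−648/4381)·86800/648 = 3.0039147
  North: (18121/27005)²·(1−1238/18121)·534000/1238 = 180.95227
  → Var(ȳ_str) = 212.07882.
Var(ȳ_srs) = (1 − 2877/27005)·1118000/2877 = 347.19949.
deff = 212.07882 / 347.19949 = 0.6108.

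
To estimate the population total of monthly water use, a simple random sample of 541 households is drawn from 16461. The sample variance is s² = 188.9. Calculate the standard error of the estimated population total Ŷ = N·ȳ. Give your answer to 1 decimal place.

Var(Ŷ) = N²·Var(ȳ) = N²·(1 − n/N)·s²/n.
f = 541/16461 = 0.03286556; Var(ȳ) = 0.96713444·188.9/541 = 0.3376926.
Var(Ŷ) = 16461² · 0.3376926 = 9.1502714 × 10^7.
SE(Ŷ) = √(9.1502714 × 10^7) = 9565.7.

9565.7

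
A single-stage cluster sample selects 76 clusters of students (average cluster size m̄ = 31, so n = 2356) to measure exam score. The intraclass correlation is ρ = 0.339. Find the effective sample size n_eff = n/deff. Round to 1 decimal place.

deff = 1 + (31 − 1)·0.339 = 1 + 10.17 = 11.17.
n_eff = 2356 / 11.17 = 210.9.

210.9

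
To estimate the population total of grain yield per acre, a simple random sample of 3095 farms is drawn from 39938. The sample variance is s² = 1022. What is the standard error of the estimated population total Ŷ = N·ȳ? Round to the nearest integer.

Var(Ŷ) = N²·Var(ȳ) = N²·(1 − n/N)·s²/n.
f = 3095/39938 = 0.07749512; Var(ȳ) = 0.92250488·1022/3095 = 0.30462035.
Var(Ŷ) = 39938² · 0.30462035 = 4.8588281 × 10^8.
SE(Ŷ) = √(4.8588281 × 10^8) = 22043.

22043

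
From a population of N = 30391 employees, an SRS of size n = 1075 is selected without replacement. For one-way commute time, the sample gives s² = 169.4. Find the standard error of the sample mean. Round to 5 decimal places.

Under SRS without replacement, Var(ȳ) = (1 − f)·s²/n with f = n/N = 1075/30391 = 0.03537231.
Var(ȳ) = (1 − 0.03537231)·169.4/1075 = 0.96462769·0.1575814 = 0.15200738.
SE(ȳ) = √(0.15200738) = 0.38988.

0.38988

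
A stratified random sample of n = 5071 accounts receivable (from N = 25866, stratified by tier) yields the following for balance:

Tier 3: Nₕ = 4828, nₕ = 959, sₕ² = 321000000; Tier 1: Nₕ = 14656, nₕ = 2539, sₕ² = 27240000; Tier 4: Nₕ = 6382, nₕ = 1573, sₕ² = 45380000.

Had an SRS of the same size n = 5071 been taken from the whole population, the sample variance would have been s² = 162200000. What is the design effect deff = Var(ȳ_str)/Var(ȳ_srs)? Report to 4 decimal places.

0.5256

Var(ȳ_str) = Σ Wₕ²(1−fₕ)sₕ²/nₕ with Wₕ = Nₕ/25866:
  Tier 3: (4828/25866)²·(1−959/4828)·321000000/959 = 9345.3134
  Tier 1: (14656/25866)²·(1−2539/14656)·27240000/2539 = 2847.7143
  Tier 4: (6382/25866)²·(1−1573/6382)·45380000/1573 = 1323.3929
  → Var(ȳ_str) = 13516.421.
Var(ȳ_srs) = (1 − 5071/25866)·162200000/5071 = 25715.021.
deff = 13516.421 / 25715.021 = 0.5256.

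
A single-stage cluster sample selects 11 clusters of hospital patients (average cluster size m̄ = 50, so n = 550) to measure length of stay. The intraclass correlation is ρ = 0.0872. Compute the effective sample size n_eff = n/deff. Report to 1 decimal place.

104.3

deff = 1 + (50 − 1)·0.0872 = 1 + 4.2728 = 5.2728.
n_eff = 550 / 5.2728 = 104.3.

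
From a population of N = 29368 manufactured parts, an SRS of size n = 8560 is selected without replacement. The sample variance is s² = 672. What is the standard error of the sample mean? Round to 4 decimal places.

0.2358

Under SRS without replacement, Var(ȳ) = (1 − f)·s²/n with f = n/N = 8560/29368 = 0.29147371.
Var(ȳ) = (1 − 0.29147371)·672/8560 = 0.70852629·0.078504673 = 0.055622624.
SE(ȳ) = √(0.055622624) = 0.2358.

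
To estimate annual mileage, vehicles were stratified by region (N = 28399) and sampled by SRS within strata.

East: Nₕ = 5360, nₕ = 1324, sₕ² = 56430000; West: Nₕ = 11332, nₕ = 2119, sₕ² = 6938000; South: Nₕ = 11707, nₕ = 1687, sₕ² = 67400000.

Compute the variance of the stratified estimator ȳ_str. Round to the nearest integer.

7378

Var(ȳ_str) = Σₕ Wₕ²(1 − fₕ)sₕ²/nₕ with Wₕ = Nₕ/N, N = 28399.
East: Wₕ = 0.18873904; term = 0.18873904²·(1 − 0.24701493)·56430000/1324 = 1143.2255.
West: Wₕ = 0.39902813; term = 0.39902813²·(1 − 0.18699259)·6938000/2119 = 423.84287.
South: Wₕ = 0.41223283; term = 0.41223283²·(1 − 0.14410182)·67400000/1687 = 5811.0158.
Sum = 7378.0842.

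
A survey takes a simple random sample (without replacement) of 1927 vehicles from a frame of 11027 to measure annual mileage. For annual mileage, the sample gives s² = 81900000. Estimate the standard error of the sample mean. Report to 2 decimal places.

Under SRS without replacement, Var(ȳ) = (1 − f)·s²/n with f = n/N = 1927/11027 = 0.17475288.
Var(ȳ) = (1 − 0.17475288)·81900000/1927 = 0.82524712·42501.297 = 35074.073.
SE(ȳ) = √(35074.073) = 187.28.

187.28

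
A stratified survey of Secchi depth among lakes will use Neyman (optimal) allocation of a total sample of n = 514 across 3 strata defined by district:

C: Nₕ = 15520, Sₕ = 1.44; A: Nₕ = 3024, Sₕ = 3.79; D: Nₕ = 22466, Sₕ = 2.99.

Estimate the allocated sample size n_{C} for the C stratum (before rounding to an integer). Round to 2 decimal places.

113.75

Neyman allocation: nₕ = n·NₕSₕ / Σⱼ NⱼSⱼ.
Σ NⱼSⱼ = 15520·1.44 + 3024·3.79 + 22466·2.99 = 100983.1.
n_{C} = 514·15520·1.44 / 100983.1 = 113.75.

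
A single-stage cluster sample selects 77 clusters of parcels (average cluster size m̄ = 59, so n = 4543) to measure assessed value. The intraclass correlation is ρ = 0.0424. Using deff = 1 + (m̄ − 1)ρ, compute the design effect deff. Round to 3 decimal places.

deff = 1 + (59 − 1)·0.0424 = 1 + 2.4592 = 3.4592.

3.459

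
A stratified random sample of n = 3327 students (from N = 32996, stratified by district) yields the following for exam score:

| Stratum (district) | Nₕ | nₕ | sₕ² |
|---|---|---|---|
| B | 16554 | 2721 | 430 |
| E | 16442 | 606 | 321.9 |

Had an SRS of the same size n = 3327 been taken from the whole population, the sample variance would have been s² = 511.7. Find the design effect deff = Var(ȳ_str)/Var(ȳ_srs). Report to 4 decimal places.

Var(ȳ_str) = Σ Wₕ²(1−fₕ)sₕ²/nₕ with Wₕ = Nₕ/32996:
  B: (16554/32996)²·(1−2721/16554)·430/2721 = 0.033238135
  E: (16442/32996)²·(1−606/16442)·321.9/606 = 0.12703573
  → Var(ȳ_str) = 0.16027387.
Var(ȳ_srs) = (1 − 3327/32996)·511.7/3327 = 0.13829428.
deff = 0.16027387 / 0.13829428 = 1.1589.

1.1589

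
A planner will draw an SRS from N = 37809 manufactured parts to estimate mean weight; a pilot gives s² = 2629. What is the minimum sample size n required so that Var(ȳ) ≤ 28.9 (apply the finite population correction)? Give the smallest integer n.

Without fpc, n₀ = s²/D = 2629/28.9 = 90.9689.
With fpc, (1 − n/N)·s²/n ≤ D requires n ≥ n₀/(1 + n₀/N) = 90.9689/(1 + 90.9689/37809) = 90.7506.
Rounding up, n = 91.

91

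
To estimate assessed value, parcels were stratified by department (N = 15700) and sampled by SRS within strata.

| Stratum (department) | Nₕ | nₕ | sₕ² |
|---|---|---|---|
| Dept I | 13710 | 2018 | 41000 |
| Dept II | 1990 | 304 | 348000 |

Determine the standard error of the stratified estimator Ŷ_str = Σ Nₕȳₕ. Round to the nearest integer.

84247

Var(Ŷ_str) = Σₕ Nₕ²(1 − fₕ)sₕ²/nₕ.
Dept I: 13710²·(1 − 2018/13710)·41000/2018 = 3.256784 × 10^9.
Dept II: 1990²·(1 − 304/1990)·348000/304 = 3.8407524 × 10^9.
Sum = 7.0975364 × 10^9.
SE = √(7.0975364 × 10^9) = 84247.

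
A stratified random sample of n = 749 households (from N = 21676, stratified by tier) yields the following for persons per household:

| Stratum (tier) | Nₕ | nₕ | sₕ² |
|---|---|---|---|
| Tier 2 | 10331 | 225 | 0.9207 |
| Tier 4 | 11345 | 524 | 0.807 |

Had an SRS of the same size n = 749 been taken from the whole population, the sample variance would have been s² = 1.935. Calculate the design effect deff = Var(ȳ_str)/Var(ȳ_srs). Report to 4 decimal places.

Var(ȳ_str) = Σ Wₕ²(1−fₕ)sₕ²/nₕ with Wₕ = Nₕ/21676:
  Tier 2: (10331/21676)²·(1−225/10331)·0.9207/225 = 9.0928284 × 10^-4
  Tier 4: (11345/21676)²·(1−524/11345)·0.807/524 = 4.0239804 × 10^-4
  → Var(ȳ_str) = 0.0013116809.
Var(ȳ_srs) = (1 − 749/21676)·1.935/749 = 0.0024941754.
deff = 0.0013116809 / 0.0024941754 = 0.5259.

0.5259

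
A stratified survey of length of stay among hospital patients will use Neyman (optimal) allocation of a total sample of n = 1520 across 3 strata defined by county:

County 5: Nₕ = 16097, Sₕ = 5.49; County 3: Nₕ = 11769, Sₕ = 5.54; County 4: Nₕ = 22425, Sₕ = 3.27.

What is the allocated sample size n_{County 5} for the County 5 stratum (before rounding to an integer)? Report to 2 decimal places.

592.00

Neyman allocation: nₕ = n·NₕSₕ / Σⱼ NⱼSⱼ.
Σ NⱼSⱼ = 16097·5.49 + 11769·5.54 + 22425·3.27 = 226902.54.
n_{County 5} = 1520·16097·5.49 / 226902.54 = 592.00.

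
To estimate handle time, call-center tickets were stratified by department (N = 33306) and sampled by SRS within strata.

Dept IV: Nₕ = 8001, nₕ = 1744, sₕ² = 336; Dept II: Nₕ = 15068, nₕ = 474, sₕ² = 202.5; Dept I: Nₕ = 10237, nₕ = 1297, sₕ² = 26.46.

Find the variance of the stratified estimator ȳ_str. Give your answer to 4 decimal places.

Var(ȳ_str) = Σₕ Wₕ²(1 − fₕ)sₕ²/nₕ with Wₕ = Nₕ/N, N = 33306.
Dept IV: Wₕ = 0.24022699; term = 0.24022699²·(1 − 0.21797275)·336/1744 = 0.0086947734.
Dept II: Wₕ = 0.45241098; term = 0.45241098²·(1 − 0.03145739)·202.5/474 = 0.084689912.
Dept I: Wₕ = 0.30736204; term = 0.30736204²·(1 − 0.12669727)·26.46/1297 = 0.0016831202.
Sum = 0.095067806.

0.0951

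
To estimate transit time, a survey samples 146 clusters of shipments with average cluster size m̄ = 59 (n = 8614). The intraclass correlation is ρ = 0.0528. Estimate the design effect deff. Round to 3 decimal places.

4.062

deff = 1 + (59 − 1)·0.0528 = 1 + 3.0624 = 4.0624.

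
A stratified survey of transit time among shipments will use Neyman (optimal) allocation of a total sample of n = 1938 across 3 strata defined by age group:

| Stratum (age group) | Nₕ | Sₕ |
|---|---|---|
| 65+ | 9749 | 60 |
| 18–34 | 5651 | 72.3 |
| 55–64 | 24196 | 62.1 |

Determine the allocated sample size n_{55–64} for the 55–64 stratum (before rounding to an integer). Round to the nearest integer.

1167

Neyman allocation: nₕ = n·NₕSₕ / Σⱼ NⱼSⱼ.
Σ NⱼSⱼ = 9749·60 + 5651·72.3 + 24196·62.1 = 2.4960789 × 10^6.
n_{55–64} = 1938·24196·62.1 / (2.4960789 × 10^6) = 1167.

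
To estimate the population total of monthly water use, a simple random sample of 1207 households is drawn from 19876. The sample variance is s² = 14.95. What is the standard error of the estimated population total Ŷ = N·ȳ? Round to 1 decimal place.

2143.8

Var(Ŷ) = N²·Var(ȳ) = N²·(1 − n/N)·s²/n.
f = 1207/19876 = 0.06072650; Var(ȳ) = 0.93927350·14.95/1207 = 0.011633918.
Var(Ŷ) = 19876² · 0.011633918 = 4.5960418 × 10^6.
SE(Ŷ) = √(4.5960418 × 10^6) = 2143.8.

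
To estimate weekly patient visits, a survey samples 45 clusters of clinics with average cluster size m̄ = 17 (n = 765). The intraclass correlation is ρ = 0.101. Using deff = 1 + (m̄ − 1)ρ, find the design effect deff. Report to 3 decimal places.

deff = 1 + (17 − 1)·0.101 = 1 + 1.616 = 2.616.

2.616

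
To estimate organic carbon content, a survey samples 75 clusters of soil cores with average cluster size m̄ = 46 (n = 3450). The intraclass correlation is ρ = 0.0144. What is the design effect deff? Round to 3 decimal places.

1.648

deff = 1 + (46 − 1)·0.0144 = 1 + 0.648 = 1.648.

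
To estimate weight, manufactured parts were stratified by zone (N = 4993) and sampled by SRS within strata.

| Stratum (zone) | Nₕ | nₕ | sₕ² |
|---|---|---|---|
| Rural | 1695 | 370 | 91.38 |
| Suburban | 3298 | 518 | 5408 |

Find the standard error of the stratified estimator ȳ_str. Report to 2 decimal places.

1.97

Var(ȳ_str) = Σₕ Wₕ²(1 − fₕ)sₕ²/nₕ with Wₕ = Nₕ/N, N = 4993.
Rural: Wₕ = 0.33947527; term = 0.33947527²·(1 − 0.21828909)·91.38/370 = 0.022249071.
Suburban: Wₕ = 0.66052473; term = 0.66052473²·(1 − 0.15706489)·5408/518 = 3.8395404.
Sum = 3.8617895.
SE = √(3.8617895) = 1.97.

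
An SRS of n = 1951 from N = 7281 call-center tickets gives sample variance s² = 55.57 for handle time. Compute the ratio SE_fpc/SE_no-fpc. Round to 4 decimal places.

0.8556

f = n/N = 1951/7281 = 0.26795770.
SE_no-fpc = √(s²/n) = 0.16876857; SE_fpc = √((1−f)s²/n) = 0.14439749.
Ratio = √(1−f) = 0.85559471.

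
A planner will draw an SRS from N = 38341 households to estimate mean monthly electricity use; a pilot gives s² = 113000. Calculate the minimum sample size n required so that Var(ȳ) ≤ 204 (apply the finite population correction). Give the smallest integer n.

547

Without fpc, n₀ = s²/D = 113000/204 = 553.9216.
With fpc, (1 − n/N)·s²/n ≤ D requires n ≥ n₀/(1 + n₀/N) = 553.9216/(1 + 553.9216/38341) = 546.0329.
Rounding up, n = 547.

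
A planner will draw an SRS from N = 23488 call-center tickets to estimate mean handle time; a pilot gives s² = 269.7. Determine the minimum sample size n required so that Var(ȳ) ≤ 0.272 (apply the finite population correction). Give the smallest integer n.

Without fpc, n₀ = s²/D = 269.7/0.272 = 991.5441.
With fpc, (1 − n/N)·s²/n ≤ D requires n ≥ n₀/(1 + n₀/N) = 991.5441/(1 + 991.5441/23488) = 951.3816.
Rounding up, n = 952.

952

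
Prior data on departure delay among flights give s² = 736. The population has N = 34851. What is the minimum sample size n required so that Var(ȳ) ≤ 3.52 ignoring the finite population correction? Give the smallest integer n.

Without fpc, n₀ = s²/D = 736/3.52 = 209.0909.
Rounding up, n = 210.

210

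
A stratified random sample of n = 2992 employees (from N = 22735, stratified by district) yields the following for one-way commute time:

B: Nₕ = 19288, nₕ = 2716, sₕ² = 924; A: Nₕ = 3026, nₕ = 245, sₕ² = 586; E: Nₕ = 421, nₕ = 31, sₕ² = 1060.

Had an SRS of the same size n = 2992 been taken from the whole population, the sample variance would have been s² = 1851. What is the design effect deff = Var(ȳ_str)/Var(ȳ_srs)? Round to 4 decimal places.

0.4843

Var(ȳ_str) = Σ Wₕ²(1−fₕ)sₕ²/nₕ with Wₕ = Nₕ/22735:
  B: (19288/22735)²·(1−2716/19288)·924/2716 = 0.21038482
  A: (3026/22735)²·(1−245/3026)·586/245 = 0.038941397
  E: (421/22735)²·(1−31/421)·1060/31 = 0.010861779
  → Var(ȳ_str) = 0.260188.
Var(ȳ_srs) = (1 − 2992/22735)·1851/2992 = 0.53723341.
deff = 0.260188 / 0.53723341 = 0.4843.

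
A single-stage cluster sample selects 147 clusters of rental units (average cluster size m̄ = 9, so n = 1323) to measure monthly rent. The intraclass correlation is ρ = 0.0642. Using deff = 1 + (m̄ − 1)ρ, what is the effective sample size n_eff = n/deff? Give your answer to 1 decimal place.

deff = 1 + (9 − 1)·0.0642 = 1 + 0.5136 = 1.5136.
n_eff = 1323 / 1.5136 = 874.1.

874.1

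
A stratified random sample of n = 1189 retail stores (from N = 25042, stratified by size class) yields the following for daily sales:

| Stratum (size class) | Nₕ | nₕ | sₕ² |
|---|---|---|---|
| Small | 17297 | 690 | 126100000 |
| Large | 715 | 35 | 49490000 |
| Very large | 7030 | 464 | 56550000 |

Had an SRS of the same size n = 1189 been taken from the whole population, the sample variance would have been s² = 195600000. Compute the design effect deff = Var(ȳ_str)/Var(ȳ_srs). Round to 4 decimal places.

Var(ȳ_str) = Σ Wₕ²(1−fₕ)sₕ²/nₕ with Wₕ = Nₕ/25042:
  Small: (17297/25042)²·(1−690/17297)·126100000/690 = 83712.429
  Large: (715/25042)²·(1−35/715)·49490000/35 = 1096.2922
  Very large: (7030/25042)²·(1−464/7030)·56550000/464 = 8970.8338
  → Var(ȳ_str) = 93779.555.
Var(ȳ_srs) = (1 − 1189/25042)·195600000/1189 = 156697.11.
deff = 93779.555 / 156697.11 = 0.5985.

0.5985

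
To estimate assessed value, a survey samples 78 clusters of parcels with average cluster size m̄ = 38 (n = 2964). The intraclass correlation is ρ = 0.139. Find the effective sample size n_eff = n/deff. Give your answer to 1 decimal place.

deff = 1 + (38 − 1)·0.139 = 1 + 5.143 = 6.143.
n_eff = 2964 / 6.143 = 482.5.

482.5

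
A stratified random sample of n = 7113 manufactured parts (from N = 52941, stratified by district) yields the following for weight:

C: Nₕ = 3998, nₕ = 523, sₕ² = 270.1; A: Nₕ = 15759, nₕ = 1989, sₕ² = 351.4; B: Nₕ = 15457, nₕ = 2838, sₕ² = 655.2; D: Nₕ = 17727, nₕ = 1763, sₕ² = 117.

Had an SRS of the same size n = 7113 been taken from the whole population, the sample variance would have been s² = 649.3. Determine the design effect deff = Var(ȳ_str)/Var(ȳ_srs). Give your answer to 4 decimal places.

0.4936

Var(ȳ_str) = Σ Wₕ²(1−fₕ)sₕ²/nₕ with Wₕ = Nₕ/52941:
  C: (3998/52941)²·(1−523/3998)·270.1/523 = 0.0025599779
  A: (15759/52941)²·(1−1989/15759)·351.4/1989 = 0.013678715
  B: (15457/52941)²·(1−2838/15457)·655.2/2838 = 0.016066725
  D: (17727/52941)²·(1−1763/17727)·117/1763 = 0.0067007935
  → Var(ȳ_str) = 0.039006211.
Var(ȳ_srs) = (1 − 7113/52941)·649.3/7113 = 0.079018969.
deff = 0.039006211 / 0.079018969 = 0.4936.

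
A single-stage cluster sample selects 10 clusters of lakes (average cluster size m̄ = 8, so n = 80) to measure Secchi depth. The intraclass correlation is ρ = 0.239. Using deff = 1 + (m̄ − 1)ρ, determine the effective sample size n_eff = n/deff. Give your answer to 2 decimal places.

29.93

deff = 1 + (8 − 1)·0.239 = 1 + 1.673 = 2.673.
n_eff = 80 / 2.673 = 29.93.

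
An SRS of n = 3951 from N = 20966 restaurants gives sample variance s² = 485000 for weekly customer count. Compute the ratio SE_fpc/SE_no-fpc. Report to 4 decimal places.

f = n/N = 3951/20966 = 0.18844796.
SE_no-fpc = √(s²/n) = 11.079428; SE_fpc = √((1−f)s²/n) = 9.9810341.
Ratio = √(1−f) = 0.90086183.

0.9009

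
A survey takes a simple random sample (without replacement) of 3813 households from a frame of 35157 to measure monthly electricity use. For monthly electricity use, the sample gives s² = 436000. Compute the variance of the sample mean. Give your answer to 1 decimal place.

Under SRS without replacement, Var(ȳ) = (1 − f)·s²/n with f = n/N = 3813/35157 = 0.10845635.
Var(ȳ) = (1 − 0.10845635)·436000/3813 = 0.89154365·114.34566 = 101.94415.

101.9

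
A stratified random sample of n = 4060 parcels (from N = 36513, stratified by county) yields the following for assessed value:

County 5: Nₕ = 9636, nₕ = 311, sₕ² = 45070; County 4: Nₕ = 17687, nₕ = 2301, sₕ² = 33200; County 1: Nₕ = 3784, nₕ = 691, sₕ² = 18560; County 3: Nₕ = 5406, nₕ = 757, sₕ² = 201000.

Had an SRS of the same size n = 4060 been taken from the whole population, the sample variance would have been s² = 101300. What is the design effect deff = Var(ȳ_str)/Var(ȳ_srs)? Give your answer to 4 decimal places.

0.8096

Var(ȳ_str) = Σ Wₕ²(1−fₕ)sₕ²/nₕ with Wₕ = Nₕ/36513:
  County 5: (9636/36513)²·(1−311/9636)·45070/311 = 9.7673729
  County 4: (17687/36513)²·(1−2301/17687)·33200/2301 = 2.9451426
  County 1: (3784/36513)²·(1−691/3784)·18560/691 = 0.23579573
  County 3: (5406/36513)²·(1−757/5406)·201000/757 = 5.0054224
  → Var(ȳ_str) = 17.953734.
Var(ȳ_srs) = (1 − 4060/36513)·101300/4060 = 22.176385.
deff = 17.953734 / 22.176385 = 0.8096.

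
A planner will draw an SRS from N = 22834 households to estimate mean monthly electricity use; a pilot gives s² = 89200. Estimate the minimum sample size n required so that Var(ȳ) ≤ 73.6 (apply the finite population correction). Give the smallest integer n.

Without fpc, n₀ = s²/D = 89200/73.6 = 1211.9565.
With fpc, (1 − n/N)·s²/n ≤ D requires n ≥ n₀/(1 + n₀/N) = 1211.9565/(1 + 1211.9565/22834) = 1150.8719.
Rounding up, n = 1151.

1151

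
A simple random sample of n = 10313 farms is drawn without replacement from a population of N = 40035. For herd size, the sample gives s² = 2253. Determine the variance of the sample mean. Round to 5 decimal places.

0.16219

Under SRS without replacement, Var(ȳ) = (1 − f)·s²/n with f = n/N = 10313/40035 = 0.25759960.
Var(ȳ) = (1 − 0.25759960)·2253/10313 = 0.74240040·0.21846214 = 0.16218638.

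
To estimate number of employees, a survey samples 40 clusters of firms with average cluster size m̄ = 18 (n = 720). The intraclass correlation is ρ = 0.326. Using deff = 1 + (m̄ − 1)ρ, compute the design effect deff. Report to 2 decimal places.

6.54

deff = 1 + (18 − 1)·0.326 = 1 + 5.542 = 6.542.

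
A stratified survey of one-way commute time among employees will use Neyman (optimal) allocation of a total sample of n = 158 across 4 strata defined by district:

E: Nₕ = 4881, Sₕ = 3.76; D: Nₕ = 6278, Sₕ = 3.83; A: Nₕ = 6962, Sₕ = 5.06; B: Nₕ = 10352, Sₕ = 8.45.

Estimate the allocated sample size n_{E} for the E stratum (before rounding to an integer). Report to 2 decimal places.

17.56

Neyman allocation: nₕ = n·NₕSₕ / Σⱼ NⱼSⱼ.
Σ NⱼSⱼ = 4881·3.76 + 6278·3.83 + 6962·5.06 + 10352·8.45 = 165099.42.
n_{E} = 158·4881·3.76 / 165099.42 = 17.56.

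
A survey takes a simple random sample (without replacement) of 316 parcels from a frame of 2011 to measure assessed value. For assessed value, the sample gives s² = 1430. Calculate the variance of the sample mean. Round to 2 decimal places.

3.81

Under SRS without replacement, Var(ȳ) = (1 − f)·s²/n with f = n/N = 316/2011 = 0.15713575.
Var(ȳ) = (1 − 0.15713575)·1430/316 = 0.84286425·4.5253165 = 3.8142274.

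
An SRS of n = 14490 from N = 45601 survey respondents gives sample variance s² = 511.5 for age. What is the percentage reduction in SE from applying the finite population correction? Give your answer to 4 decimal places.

17.4019

f = n/N = 14490/45601 = 0.31775619.
SE_no-fpc = √(s²/n) = 0.18788349; SE_fpc = √((1−f)s²/n) = 0.1551881.
Ratio = √(1−f) = 0.82598051. Reduction = 100·(1 − 0.82598051) = 17.4019%.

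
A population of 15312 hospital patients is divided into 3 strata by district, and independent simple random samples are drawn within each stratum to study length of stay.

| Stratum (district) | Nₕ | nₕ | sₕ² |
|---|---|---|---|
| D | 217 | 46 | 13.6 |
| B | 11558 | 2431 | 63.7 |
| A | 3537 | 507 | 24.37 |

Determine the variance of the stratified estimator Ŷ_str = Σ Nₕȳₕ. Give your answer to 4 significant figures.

3.290 × 10^6

Var(Ŷ_str) = Σₕ Nₕ²(1 − fₕ)sₕ²/nₕ.
D: 217²·(1 − 46/217)·13.6/46 = 10970.765.
B: 11558²·(1 − 2431/11558)·63.7/2431 = 2.764173 × 10^6.
A: 3537²·(1 − 507/3537)·24.37/507 = 515139.98.
Sum = 3.2902837 × 10^6.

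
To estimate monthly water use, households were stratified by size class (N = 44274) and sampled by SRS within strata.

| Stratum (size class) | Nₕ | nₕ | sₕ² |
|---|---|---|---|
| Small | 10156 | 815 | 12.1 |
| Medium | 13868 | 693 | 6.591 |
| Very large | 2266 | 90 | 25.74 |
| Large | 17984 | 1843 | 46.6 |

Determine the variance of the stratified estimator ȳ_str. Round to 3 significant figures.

0.00607

Var(ȳ_str) = Σₕ Wₕ²(1 − fₕ)sₕ²/nₕ with Wₕ = Nₕ/N, N = 44274.
Small: Wₕ = 0.22938971; term = 0.22938971²·(1 − 0.08024813)·12.1/815 = 7.1853231 × 10^-4.
Medium: Wₕ = 0.31323124; term = 0.31323124²·(1 − 0.04997116)·6.591/693 = 8.865128 × 10^-4.
Very large: Wₕ = 0.05118128; term = 0.05118128²·(1 − 0.03971756)·25.74/90 = 7.1942795 × 10^-4.
Large: Wₕ = 0.40619777; term = 0.40619777²·(1 − 0.10247998)·46.6/1843 = 0.0037443789.
Sum = 0.006068852.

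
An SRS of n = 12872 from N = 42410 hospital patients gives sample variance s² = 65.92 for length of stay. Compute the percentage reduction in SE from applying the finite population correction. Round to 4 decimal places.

f = n/N = 12872/42410 = 0.30351332.
SE_no-fpc = √(s²/n) = 0.071562513; SE_fpc = √((1−f)s²/n) = 0.059723052.
Ratio = √(1−f) = 0.83455777. Reduction = 100·(1 − 0.83455777) = 16.5442%.

16.5442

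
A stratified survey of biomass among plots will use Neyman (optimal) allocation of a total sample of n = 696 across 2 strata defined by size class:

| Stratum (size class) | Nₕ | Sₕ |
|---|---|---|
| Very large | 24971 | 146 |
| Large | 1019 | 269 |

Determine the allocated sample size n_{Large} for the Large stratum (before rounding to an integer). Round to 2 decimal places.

Neyman allocation: nₕ = n·NₕSₕ / Σⱼ NⱼSⱼ.
Σ NⱼSⱼ = 24971·146 + 1019·269 = 3.919877 × 10^6.
n_{Large} = 696·1019·269 / (3.919877 × 10^6) = 48.67.

48.67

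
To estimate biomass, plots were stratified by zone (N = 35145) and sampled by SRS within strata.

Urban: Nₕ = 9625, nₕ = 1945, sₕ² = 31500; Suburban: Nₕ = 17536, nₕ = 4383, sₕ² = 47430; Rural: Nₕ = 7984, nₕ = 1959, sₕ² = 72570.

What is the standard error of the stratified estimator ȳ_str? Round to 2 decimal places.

Var(ȳ_str) = Σₕ Wₕ²(1 − fₕ)sₕ²/nₕ with Wₕ = Nₕ/N, N = 35145.
Urban: Wₕ = 0.27386541; term = 0.27386541²·(1 − 0.20207792)·31500/1945 = 0.96922769.
Suburban: Wₕ = 0.49896145; term = 0.49896145²·(1 − 0.24994297)·47430/4383 = 2.0207376.
Rural: Wₕ = 0.22717314; term = 0.22717314²·(1 − 0.24536573)·72570/1959 = 1.4426905.
Sum = 4.4326558.
SE = √(4.4326558) = 2.11.

2.11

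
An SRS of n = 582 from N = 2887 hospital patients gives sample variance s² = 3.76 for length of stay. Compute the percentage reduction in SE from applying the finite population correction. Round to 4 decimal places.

f = n/N = 582/2887 = 0.20159335.
SE_no-fpc = √(s²/n) = 0.080377118; SE_fpc = √((1−f)s²/n) = 0.071819852.
Ratio = √(1−f) = 0.89353604. Reduction = 100·(1 − 0.89353604) = 10.6464%.

10.6464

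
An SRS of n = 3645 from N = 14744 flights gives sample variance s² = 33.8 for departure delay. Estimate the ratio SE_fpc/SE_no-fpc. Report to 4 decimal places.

f = n/N = 3645/14744 = 0.24721921.
SE_no-fpc = √(s²/n) = 0.096296296; SE_fpc = √((1−f)s²/n) = 0.083549499.
Ratio = √(1−f) = 0.86762941.

0.8676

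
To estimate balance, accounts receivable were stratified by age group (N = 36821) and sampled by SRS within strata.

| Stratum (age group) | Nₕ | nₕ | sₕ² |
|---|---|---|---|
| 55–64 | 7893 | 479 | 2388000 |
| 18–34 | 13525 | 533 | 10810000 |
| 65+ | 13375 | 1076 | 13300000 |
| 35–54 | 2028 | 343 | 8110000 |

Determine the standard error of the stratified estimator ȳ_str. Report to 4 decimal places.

Var(ȳ_str) = Σₕ Wₕ²(1 − fₕ)sₕ²/nₕ with Wₕ = Nₕ/N, N = 36821.
55–64: Wₕ = 0.21436137; term = 0.21436137²·(1 − 0.06068668)·2388000/479 = 215.18021.
18–34: Wₕ = 0.36731756; term = 0.36731756²·(1 − 0.03940850)·10810000/533 = 2628.5764.
65+: Wₕ = 0.36324380; term = 0.36324380²·(1 − 0.08044860)·13300000/1076 = 1499.7256.
35–54: Wₕ = 0.05507727; term = 0.05507727²·(1 − 0.16913215)·8110000/343 = 59.594123.
Sum = 4403.0763.
SE = √(4403.0763) = 66.3557.

66.3557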